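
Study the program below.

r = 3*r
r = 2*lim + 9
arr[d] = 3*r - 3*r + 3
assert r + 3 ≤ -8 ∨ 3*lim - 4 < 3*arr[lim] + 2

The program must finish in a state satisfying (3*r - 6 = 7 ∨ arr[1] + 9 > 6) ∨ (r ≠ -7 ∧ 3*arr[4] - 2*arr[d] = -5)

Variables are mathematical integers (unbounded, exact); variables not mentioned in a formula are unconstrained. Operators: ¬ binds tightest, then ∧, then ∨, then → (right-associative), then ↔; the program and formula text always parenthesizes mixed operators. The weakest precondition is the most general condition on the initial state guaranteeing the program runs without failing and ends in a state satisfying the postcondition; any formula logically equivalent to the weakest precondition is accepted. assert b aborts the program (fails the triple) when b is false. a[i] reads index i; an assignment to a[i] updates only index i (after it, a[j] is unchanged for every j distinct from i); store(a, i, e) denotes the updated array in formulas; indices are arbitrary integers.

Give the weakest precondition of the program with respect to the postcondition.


Working backward. After the program, the postcondition (3*r - 6 = 7 ∨ arr[1] + 9 > 6) ∨ (r ≠ -7 ∧ 3*arr[4] - 2*arr[d] = -5) must hold; in canonical form it is 3*r = 13 ∨ arr[1] > -3 ∨ (r ≠ -7 ∧ 3*arr[4] = 2*arr[d] - 5).
Before assert r + 3 ≤ -8 ∨ 3*lim - 4 < 3*arr[lim] + 2: (r ≤ -11 ∨ 3*lim < 3*arr[lim] + 6) ∧ (3*r = 13 ∨ arr[1] > -3 ∨ (r ≠ -7 ∧ 3*arr[4] = 2*arr[d] - 5))
Before arr[d] := 3*r - 3*r + 3: (r ≤ -11 ∨ 3*lim < 3*store(arr, d, 3)[lim] + 6) ∧ (3*r = 13 ∨ store(arr, d, 3)[1] > -3 ∨ (r ≠ -7 ∧ 3*store(arr, d, 3)[4] = 2*store(arr, d, 3)[d] - 5))
Before r := 2*lim + 9: (2*lim ≤ -20 ∨ 3*lim < 3*store(arr, d, 3)[lim] + 6) ∧ (6*lim = -14 ∨ store(arr, d, 3)[1] > -3 ∨ (2*lim ≠ -16 ∧ 3*store(arr, d, 3)[4] = 2*store(arr, d, 3)[d] - 5))
Before r := 3*r: (2*lim ≤ -20 ∨ 3*lim < 3*store(arr, d, 3)[lim] + 6) ∧ (6*lim = -14 ∨ store(arr, d, 3)[1] > -3 ∨ (2*lim ≠ -16 ∧ 3*store(arr, d, 3)[4] = 2*store(arr, d, 3)[d] - 5))
Answer: WP = (2*lim ≤ -20 ∨ 3*lim < 3*store(arr, d, 3)[lim] + 6) ∧ (6*lim = -14 ∨ store(arr, d, 3)[1] > -3 ∨ (2*lim ≠ -16 ∧ 3*store(arr, d, 3)[4] = 2*store(arr, d, 3)[d] - 5))


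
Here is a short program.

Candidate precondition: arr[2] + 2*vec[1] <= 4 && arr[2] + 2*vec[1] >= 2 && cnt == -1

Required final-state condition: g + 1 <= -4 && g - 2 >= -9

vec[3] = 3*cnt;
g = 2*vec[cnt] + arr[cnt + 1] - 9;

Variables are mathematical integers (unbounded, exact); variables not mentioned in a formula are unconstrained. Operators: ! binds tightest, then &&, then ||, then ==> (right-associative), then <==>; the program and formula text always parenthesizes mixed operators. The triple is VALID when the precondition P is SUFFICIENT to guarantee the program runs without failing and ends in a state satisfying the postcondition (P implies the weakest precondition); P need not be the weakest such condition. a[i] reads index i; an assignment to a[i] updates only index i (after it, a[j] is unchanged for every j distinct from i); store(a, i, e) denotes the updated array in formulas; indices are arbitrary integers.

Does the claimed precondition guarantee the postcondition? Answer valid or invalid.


Working backward. After the program, the postcondition g + 1 <= -4 && g - 2 >= -9 must hold; in canonical form it is g <= -5 && g >= -7.
Before g := 2*vec[cnt] + arr[cnt + 1] - 9: arr[cnt + 1] + 2*vec[cnt] <= 4 && arr[cnt + 1] + 2*vec[cnt] >= 2
Before vec[3] := 3*cnt: arr[cnt + 1] + 2*store(vec, 3, 3*cnt)[cnt] <= 4 && arr[cnt + 1] + 2*store(vec, 3, 3*cnt)[cnt] >= 2
The weakest precondition is arr[cnt + 1] + 2*store(vec, 3, 3*cnt)[cnt] <= 4 && arr[cnt + 1] + 2*store(vec, 3, 3*cnt)[cnt] >= 2.
Check whether arr[2] + 2*vec[1] <= 4 && arr[2] + 2*vec[1] >= 2 && cnt == -1 implies it.
Countermodel: at the initial state arr = {[-1] = -30152, [0] = -30152, [1] = -30152, [2] = -45120, [3] = -30152, elsewhere -30152}, cnt = -1, vec = {[-1] = -6516, [0] = 22561, [1] = 22561, [2] = 22561, [3] = 22561, elsewhere 22561}, the precondition holds but the weakest precondition fails.
Answer: invalid


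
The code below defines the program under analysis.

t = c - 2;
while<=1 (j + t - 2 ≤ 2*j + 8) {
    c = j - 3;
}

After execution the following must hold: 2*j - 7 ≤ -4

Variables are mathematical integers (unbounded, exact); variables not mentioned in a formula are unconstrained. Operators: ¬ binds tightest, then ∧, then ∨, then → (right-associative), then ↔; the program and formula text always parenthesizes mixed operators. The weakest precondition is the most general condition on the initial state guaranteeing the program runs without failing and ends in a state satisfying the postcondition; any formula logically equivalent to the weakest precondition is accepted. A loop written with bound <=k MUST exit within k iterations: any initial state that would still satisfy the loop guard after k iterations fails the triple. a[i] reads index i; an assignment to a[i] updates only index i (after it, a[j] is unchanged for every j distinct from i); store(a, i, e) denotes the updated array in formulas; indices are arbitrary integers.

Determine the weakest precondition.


Working backward. After the program, the postcondition 2*j - 7 ≤ -4 must hold; in canonical form it is 2*j ≤ 3.
Before the loop (bound <=1), unroll the exhaustion recursion (WP_0 = exit-now case; WP_j = one more guarded iteration, up to j = 1):
  WP_0: (¬(t ≤ j + 10)) ∧ 2*j ≤ 3
  WP_1: (t ≤ j + 10 → ((¬(t ≤ j + 10)) ∧ 2*j ≤ 3)) ∧ ((¬(t ≤ j + 10)) → 2*j ≤ 3)
So before the loop: (t ≤ j + 10 → ((¬(t ≤ j + 10)) ∧ 2*j ≤ 3)) ∧ ((¬(t ≤ j + 10)) → 2*j ≤ 3)
Before t := c - 2: (c ≤ j + 12 → ((¬(c ≤ j + 12)) ∧ 2*j ≤ 3)) ∧ ((¬(c ≤ j + 12)) → 2*j ≤ 3)
Answer: WP = (c ≤ j + 12 → ((¬(c ≤ j + 12)) ∧ 2*j ≤ 3)) ∧ ((¬(c ≤ j + 12)) → 2*j ≤ 3)


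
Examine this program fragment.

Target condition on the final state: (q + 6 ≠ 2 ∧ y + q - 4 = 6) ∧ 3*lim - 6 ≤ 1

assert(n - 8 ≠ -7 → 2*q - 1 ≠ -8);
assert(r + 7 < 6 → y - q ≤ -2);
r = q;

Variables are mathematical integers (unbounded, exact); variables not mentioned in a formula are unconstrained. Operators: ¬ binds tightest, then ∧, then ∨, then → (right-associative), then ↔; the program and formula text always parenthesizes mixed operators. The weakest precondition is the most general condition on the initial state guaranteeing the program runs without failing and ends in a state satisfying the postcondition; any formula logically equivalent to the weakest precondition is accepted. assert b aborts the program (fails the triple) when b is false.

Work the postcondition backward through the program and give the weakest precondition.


Working backward. After the program, the postcondition (q + 6 ≠ 2 ∧ y + q - 4 = 6) ∧ 3*lim - 6 ≤ 1 must hold; in canonical form it is q ≠ -4 ∧ q + y = 10 ∧ 3*lim ≤ 7.
Before r := q: q ≠ -4 ∧ q + y = 10 ∧ 3*lim ≤ 7
Before assert r + 7 < 6 → y - q ≤ -2: (r < -1 → y ≤ q - 2) ∧ q ≠ -4 ∧ q + y = 10 ∧ 3*lim ≤ 7
Before assert n - 8 ≠ -7 → 2*q - 1 ≠ -8: (n ≠ 1 → 2*q ≠ -7) ∧ (r < -1 → y ≤ q - 2) ∧ q ≠ -4 ∧ q + y = 10 ∧ 3*lim ≤ 7
Answer: WP = (n ≠ 1 → 2*q ≠ -7) ∧ (r < -1 → y ≤ q - 2) ∧ q ≠ -4 ∧ q + y = 10 ∧ 3*lim ≤ 7


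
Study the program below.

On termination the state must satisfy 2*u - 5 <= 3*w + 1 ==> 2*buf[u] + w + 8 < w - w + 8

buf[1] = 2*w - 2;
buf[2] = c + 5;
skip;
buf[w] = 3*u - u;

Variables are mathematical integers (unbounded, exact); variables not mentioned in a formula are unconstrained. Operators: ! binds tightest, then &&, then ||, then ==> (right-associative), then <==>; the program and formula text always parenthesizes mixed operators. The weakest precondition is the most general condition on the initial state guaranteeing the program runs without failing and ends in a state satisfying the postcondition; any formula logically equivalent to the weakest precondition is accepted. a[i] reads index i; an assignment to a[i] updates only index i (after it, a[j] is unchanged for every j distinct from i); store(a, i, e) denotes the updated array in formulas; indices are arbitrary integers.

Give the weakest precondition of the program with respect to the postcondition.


Working backward. After the program, the postcondition 2*u - 5 <= 3*w + 1 ==> 2*buf[u] + w + 8 < w - w + 8 must hold; in canonical form it is 2*u <= 3*w + 6 ==> 2*buf[u] + w < 0.
Before buf[w] := 3*u - u: 2*u <= 3*w + 6 ==> 2*store(buf, w, 2*u)[u] + w < 0
Before skip: 2*u <= 3*w + 6 ==> 2*store(buf, w, 2*u)[u] + w < 0
Before buf[2] := c + 5: 2*u <= 3*w + 6 ==> 2*store(store(buf, 2, c + 5), w, 2*u)[u] + w < 0
Before buf[1] := 2*w - 2: 2*u <= 3*w + 6 ==> 2*store(store(store(buf, 1, 2*w - 2), 2, c + 5), w, 2*u)[u] + w < 0
Answer: WP = 2*u <= 3*w + 6 ==> 2*store(store(store(buf, 1, 2*w - 2), 2, c + 5), w, 2*u)[u] + w < 0


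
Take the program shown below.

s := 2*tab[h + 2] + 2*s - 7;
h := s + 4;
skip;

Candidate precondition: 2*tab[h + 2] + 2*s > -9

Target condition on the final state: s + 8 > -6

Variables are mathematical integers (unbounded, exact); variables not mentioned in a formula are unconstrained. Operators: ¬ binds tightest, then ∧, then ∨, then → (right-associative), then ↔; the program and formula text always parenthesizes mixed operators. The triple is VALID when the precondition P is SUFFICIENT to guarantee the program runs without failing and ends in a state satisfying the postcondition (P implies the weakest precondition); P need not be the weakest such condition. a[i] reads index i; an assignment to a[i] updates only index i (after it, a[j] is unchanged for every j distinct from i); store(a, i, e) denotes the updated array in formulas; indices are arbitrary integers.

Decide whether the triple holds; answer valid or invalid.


Working backward. After the program, the postcondition s + 8 > -6 must hold; in canonical form it is s > -14.
Before skip: s > -14
Before h := s + 4: s > -14
Before s := 2*tab[h + 2] + 2*s - 7: 2*tab[h + 2] + 2*s > -7
The weakest precondition is 2*tab[h + 2] + 2*s > -7.
Check whether 2*tab[h + 2] + 2*s > -9 implies it.
Countermodel: at the initial state h = -2, s = -4, tab = {[0] = 0, elsewhere 0}, the precondition holds but the weakest precondition fails.
Answer: invalid


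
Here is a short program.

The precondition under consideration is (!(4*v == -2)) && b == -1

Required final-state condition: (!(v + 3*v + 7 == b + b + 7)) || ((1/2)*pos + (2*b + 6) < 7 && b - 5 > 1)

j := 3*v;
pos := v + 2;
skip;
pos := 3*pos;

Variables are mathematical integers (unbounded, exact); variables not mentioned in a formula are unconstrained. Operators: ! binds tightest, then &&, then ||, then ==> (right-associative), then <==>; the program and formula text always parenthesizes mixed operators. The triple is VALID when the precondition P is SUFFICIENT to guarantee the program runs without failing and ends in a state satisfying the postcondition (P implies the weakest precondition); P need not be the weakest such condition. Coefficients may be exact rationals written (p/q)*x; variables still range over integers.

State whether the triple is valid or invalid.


Working backward. After the program, the postcondition (!(v + 3*v + 7 == b + b + 7)) || ((1/2)*pos + (2*b + 6) < 7 && b - 5 > 1) must hold; in canonical form it is (!(4*v == 2*b)) || (2*b + (1/2)*pos < 1 && b > 6).
Before pos := 3*pos: (!(4*v == 2*b)) || (2*b + (3/2)*pos < 1 && b > 6)
Before skip: (!(4*v == 2*b)) || (2*b + (3/2)*pos < 1 && b > 6)
Before pos := v + 2: (!(4*v == 2*b)) || (2*b + (3/2)*v < -2 && b > 6)
Before j := 3*v: (!(4*v == 2*b)) || (2*b + (3/2)*v < -2 && b > 6)
The weakest precondition is (!(4*v == 2*b)) || (2*b + (3/2)*v < -2 && b > 6).
Check whether (!(4*v == -2)) && b == -1 implies it.
Every state satisfying the precondition satisfies the weakest precondition: the implication holds.
Answer: valid


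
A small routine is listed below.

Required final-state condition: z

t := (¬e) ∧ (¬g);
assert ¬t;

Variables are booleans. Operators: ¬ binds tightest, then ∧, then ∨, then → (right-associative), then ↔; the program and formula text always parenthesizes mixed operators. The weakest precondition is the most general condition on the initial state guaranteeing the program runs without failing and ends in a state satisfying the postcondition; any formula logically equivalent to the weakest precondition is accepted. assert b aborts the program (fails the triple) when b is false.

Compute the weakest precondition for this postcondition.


Working backward. After the program, z must hold.
Before assert ¬t: (¬t) ∧ z
Before t := (¬e) ∧ (¬g): (¬((¬e) ∧ (¬g))) ∧ z
Answer: WP = (¬((¬e) ∧ (¬g))) ∧ z


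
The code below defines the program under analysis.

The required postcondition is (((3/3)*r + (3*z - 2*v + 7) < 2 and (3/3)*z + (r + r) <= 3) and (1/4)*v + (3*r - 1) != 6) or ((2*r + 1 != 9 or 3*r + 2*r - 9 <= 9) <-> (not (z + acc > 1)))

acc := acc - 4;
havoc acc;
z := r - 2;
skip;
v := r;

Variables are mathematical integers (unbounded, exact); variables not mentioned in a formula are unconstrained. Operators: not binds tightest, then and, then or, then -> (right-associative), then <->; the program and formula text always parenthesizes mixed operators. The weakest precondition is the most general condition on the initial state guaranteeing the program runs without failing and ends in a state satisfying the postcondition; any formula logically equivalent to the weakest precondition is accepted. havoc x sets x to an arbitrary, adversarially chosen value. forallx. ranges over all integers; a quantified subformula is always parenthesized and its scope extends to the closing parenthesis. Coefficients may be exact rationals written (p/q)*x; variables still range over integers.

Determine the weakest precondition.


Working backward. After the program, the postcondition (((3/3)*r + (3*z - 2*v + 7) < 2 and (3/3)*z + (r + r) <= 3) and (1/4)*v + (3*r - 1) != 6) or ((2*r + 1 != 9 or 3*r + 2*r - 9 <= 9) <-> (not (z + acc > 1))) must hold; in canonical form it is (r + 3*z < 2*v - 5 and 2*r + z <= 3 and 3*r + (1/4)*v != 7) or ((2*r != 8 or 5*r <= 18) <-> (not (acc + z > 1))).
Before v := r: (3*z < r - 5 and 2*r + z <= 3 and (13/4)*r != 7) or ((2*r != 8 or 5*r <= 18) <-> (not (acc + z > 1)))
Before skip: (3*z < r - 5 and 2*r + z <= 3 and (13/4)*r != 7) or ((2*r != 8 or 5*r <= 18) <-> (not (acc + z > 1)))
Before z := r - 2: (2*r < 1 and 3*r <= 5 and (13/4)*r != 7) or ((2*r != 8 or 5*r <= 18) <-> (not (acc + r > 3)))
Before havoc acc: forall acc_1. ((2*r < 1 and 3*r <= 5 and (13/4)*r != 7) or ((2*r != 8 or 5*r <= 18) <-> (not (acc_1 + r > 3))))
Before acc := acc - 4: forall acc_1. ((2*r < 1 and 3*r <= 5 and (13/4)*r != 7) or ((2*r != 8 or 5*r <= 18) <-> (not (acc_1 + r > 3))))
Answer: WP = forall acc_1. ((2*r < 1 and 3*r <= 5 and (13/4)*r != 7) or ((2*r != 8 or 5*r <= 18) <-> (not (acc_1 + r > 3))))


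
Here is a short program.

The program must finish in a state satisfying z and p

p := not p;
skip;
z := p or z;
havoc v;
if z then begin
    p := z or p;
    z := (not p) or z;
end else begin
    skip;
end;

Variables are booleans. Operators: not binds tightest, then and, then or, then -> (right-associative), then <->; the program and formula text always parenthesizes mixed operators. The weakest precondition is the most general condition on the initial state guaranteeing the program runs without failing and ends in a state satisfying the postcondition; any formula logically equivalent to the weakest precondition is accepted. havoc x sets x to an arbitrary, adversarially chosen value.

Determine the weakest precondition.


Working backward. After the program, z and p must hold.
Then branch requires ((not (z or p)) or z) and (z or p); else branch requires z and p.
Before the if: (z -> (((not (z or p)) or z) and (z or p))) and ((not z) -> (z and p))
Before havoc v: (z -> (((not (z or p)) or z) and (z or p))) and ((not z) -> (z and p))
Before z := p or z: ((p or z) -> (((not (p or z)) or p or z) and (p or z))) and ((not (p or z)) -> ((p or z) and p))
Before skip: ((p or z) -> (((not (p or z)) or p or z) and (p or z))) and ((not (p or z)) -> ((p or z) and p))
Before p := not p: (((not p) or z) -> (((not ((not p) or z)) or (not p) or z) and ((not p) or z))) and ((not ((not p) or z)) -> (((not p) or z) and (not p)))
Answer: WP = (((not p) or z) -> (((not ((not p) or z)) or (not p) or z) and ((not p) or z))) and ((not ((not p) or z)) -> (((not p) or z) and (not p)))


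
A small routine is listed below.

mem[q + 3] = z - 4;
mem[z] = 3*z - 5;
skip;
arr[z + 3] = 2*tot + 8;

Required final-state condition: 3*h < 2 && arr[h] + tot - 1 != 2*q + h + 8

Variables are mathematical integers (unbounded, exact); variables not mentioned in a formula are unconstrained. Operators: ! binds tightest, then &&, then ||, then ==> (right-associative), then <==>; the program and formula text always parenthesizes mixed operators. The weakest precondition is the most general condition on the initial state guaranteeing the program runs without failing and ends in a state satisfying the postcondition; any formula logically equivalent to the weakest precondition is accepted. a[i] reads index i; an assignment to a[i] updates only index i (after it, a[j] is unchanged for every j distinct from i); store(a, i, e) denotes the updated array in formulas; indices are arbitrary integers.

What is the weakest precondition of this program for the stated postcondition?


Working backward. After the program, the postcondition 3*h < 2 && arr[h] + tot - 1 != 2*q + h + 8 must hold; in canonical form it is 3*h < 2 && arr[h] + tot != h + 2*q + 9.
Before arr[z + 3] := 2*tot + 8: 3*h < 2 && store(arr, z + 3, 2*tot + 8)[h] + tot != h + 2*q + 9
Before skip: 3*h < 2 && store(arr, z + 3, 2*tot + 8)[h] + tot != h + 2*q + 9
Before mem[z] := 3*z - 5: 3*h < 2 && store(arr, z + 3, 2*tot + 8)[h] + tot != h + 2*q + 9
Before mem[q + 3] := z - 4: 3*h < 2 && store(arr, z + 3, 2*tot + 8)[h] + tot != h + 2*q + 9
Answer: WP = 3*h < 2 && store(arr, z + 3, 2*tot + 8)[h] + tot != h + 2*q + 9


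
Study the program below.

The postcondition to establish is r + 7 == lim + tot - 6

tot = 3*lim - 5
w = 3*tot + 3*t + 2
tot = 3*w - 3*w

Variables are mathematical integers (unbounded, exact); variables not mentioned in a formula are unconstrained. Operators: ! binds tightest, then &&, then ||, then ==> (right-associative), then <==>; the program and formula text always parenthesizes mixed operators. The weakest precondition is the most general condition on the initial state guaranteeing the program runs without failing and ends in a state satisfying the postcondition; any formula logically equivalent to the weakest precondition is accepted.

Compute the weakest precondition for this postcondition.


Working backward. After the program, the postcondition r + 7 == lim + tot - 6 must hold; in canonical form it is r == lim + tot - 13.
Before tot := 3*w - 3*w: r == lim - 13
Before w := 3*tot + 3*t + 2: r == lim - 13
Before tot := 3*lim - 5: r == lim - 13
Answer: WP = r == lim - 13


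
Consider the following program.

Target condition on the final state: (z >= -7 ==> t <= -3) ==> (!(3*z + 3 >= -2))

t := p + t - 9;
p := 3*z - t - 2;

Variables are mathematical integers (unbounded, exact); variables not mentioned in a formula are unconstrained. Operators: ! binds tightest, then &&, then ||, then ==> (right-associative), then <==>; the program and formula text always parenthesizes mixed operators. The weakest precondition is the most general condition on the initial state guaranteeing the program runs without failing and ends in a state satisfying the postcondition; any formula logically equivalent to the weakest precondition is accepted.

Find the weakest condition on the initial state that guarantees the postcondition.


Working backward. After the program, the postcondition (z >= -7 ==> t <= -3) ==> (!(3*z + 3 >= -2)) must hold; in canonical form it is (z >= -7 ==> t <= -3) ==> (!(3*z >= -5)).
Before p := 3*z - t - 2: (z >= -7 ==> t <= -3) ==> (!(3*z >= -5))
Before t := p + t - 9: (z >= -7 ==> p + t <= 6) ==> (!(3*z >= -5))
Answer: WP = (z >= -7 ==> p + t <= 6) ==> (!(3*z >= -5))


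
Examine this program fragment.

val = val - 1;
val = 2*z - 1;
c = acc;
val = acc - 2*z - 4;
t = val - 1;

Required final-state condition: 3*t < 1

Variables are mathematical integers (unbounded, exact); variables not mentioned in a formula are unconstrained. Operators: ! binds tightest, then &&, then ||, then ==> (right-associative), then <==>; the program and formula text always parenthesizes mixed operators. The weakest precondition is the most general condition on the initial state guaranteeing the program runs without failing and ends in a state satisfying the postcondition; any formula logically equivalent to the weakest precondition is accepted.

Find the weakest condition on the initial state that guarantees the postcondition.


Working backward. After the program, 3*t < 1 must hold.
Before t := val - 1: 3*val < 4
Before val := acc - 2*z - 4: 3*acc < 6*z + 16
Before c := acc: 3*acc < 6*z + 16
Before val := 2*z - 1: 3*acc < 6*z + 16
Before val := val - 1: 3*acc < 6*z + 16
Answer: WP = 3*acc < 6*z + 16


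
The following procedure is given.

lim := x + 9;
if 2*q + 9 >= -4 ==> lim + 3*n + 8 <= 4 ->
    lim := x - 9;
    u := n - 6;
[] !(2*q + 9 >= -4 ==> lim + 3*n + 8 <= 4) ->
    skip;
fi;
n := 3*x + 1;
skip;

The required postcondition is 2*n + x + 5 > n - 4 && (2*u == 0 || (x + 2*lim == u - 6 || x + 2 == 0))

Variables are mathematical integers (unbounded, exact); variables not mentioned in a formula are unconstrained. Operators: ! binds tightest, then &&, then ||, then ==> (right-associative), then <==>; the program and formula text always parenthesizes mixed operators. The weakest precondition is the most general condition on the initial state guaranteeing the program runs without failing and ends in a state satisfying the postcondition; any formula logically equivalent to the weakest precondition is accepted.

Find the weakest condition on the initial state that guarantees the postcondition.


Working backward. After the program, the postcondition 2*n + x + 5 > n - 4 && (2*u == 0 || (x + 2*lim == u - 6 || x + 2 == 0)) must hold; in canonical form it is n + x > -9 && (2*u == 0 || 2*lim + x == u - 6 || x == -2).
Before skip: n + x > -9 && (2*u == 0 || 2*lim + x == u - 6 || x == -2)
Before n := 3*x + 1: 4*x > -10 && (2*u == 0 || 2*lim + x == u - 6 || x == -2)
Then branch requires 4*x > -10 && (2*n == 12 || 3*x == n + 6 || x == -2); else branch requires 4*x > -10 && (2*u == 0 || 2*lim + x == u - 6 || x == -2).
Before the if: ((2*q >= -13 ==> lim + 3*n <= -4) ==> (4*x > -10 && (2*n == 12 || 3*x == n + 6 || x == -2))) && ((!(2*q >= -13 ==> lim + 3*n <= -4)) ==> (4*x > -10 && (2*u == 0 || 2*lim + x == u - 6 || x == -2)))
Before lim := x + 9: ((2*q >= -13 ==> 3*n + x <= -13) ==> (4*x > -10 && (2*n == 12 || 3*x == n + 6 || x == -2))) && ((!(2*q >= -13 ==> 3*n + x <= -13)) ==> (4*x > -10 && (2*u == 0 || 3*x == u - 24 || x == -2)))
Answer: WP = ((2*q >= -13 ==> 3*n + x <= -13) ==> (4*x > -10 && (2*n == 12 || 3*x == n + 6 || x == -2))) && ((!(2*q >= -13 ==> 3*n + x <= -13)) ==> (4*x > -10 && (2*u == 0 || 3*x == u - 24 || x == -2)))


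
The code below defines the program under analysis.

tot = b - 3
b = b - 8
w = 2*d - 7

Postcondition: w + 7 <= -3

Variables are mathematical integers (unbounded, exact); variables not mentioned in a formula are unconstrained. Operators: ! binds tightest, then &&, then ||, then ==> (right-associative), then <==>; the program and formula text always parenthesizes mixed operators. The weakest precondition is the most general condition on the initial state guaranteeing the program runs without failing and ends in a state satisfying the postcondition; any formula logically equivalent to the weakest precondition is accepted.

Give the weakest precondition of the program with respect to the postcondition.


Working backward. After the program, the postcondition w + 7 <= -3 must hold; in canonical form it is w <= -10.
Before w := 2*d - 7: 2*d <= -3
Before b := b - 8: 2*d <= -3
Before tot := b - 3: 2*d <= -3
Answer: WP = 2*d <= -3


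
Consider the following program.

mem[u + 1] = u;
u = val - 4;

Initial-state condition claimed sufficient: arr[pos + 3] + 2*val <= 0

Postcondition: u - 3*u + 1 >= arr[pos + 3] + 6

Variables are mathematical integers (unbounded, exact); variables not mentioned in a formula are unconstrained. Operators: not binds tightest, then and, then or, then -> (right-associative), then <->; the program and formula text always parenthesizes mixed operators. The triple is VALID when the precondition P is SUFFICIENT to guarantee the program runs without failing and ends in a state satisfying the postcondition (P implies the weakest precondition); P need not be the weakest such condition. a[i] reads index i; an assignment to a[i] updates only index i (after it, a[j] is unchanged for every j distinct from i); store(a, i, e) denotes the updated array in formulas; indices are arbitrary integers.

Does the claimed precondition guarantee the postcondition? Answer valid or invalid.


Working backward. After the program, the postcondition u - 3*u + 1 >= arr[pos + 3] + 6 must hold; in canonical form it is arr[pos + 3] + 2*u <= -5.
Before u := val - 4: arr[pos + 3] + 2*val <= 3
Before mem[u + 1] := u: arr[pos + 3] + 2*val <= 3
The weakest precondition is arr[pos + 3] + 2*val <= 3.
Check whether arr[pos + 3] + 2*val <= 0 implies it.
Every state satisfying the precondition satisfies the weakest precondition: the implication holds.
Answer: valid


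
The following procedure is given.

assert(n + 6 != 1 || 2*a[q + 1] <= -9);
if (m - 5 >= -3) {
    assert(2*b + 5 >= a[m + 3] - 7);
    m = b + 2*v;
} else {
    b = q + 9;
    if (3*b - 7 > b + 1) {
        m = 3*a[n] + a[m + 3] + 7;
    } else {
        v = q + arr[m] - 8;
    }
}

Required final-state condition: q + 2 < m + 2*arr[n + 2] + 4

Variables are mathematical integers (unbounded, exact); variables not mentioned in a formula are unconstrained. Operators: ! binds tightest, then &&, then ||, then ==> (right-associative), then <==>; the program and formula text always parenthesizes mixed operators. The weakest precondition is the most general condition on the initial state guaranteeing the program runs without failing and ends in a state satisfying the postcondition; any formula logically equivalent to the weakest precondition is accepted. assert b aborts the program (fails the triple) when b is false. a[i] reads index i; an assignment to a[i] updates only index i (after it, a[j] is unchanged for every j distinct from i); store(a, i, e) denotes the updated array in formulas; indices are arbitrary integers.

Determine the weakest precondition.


Working backward. After the program, the postcondition q + 2 < m + 2*arr[n + 2] + 4 must hold; in canonical form it is q < 2*arr[n + 2] + m + 2.
Then branch requires 2*b >= a[m + 3] - 12 && q < 2*arr[n + 2] + b + 2*v + 2; else branch requires (2*q > -10 ==> q < a[m + 3] + 3*a[n] + 2*arr[n + 2] + 9) && ((!(2*q > -10)) ==> q < 2*arr[n + 2] + m + 2).
Before the if: (m >= 2 ==> (2*b >= a[m + 3] - 12 && q < 2*arr[n + 2] + b + 2*v + 2)) && ((!(m >= 2)) ==> ((2*q > -10 ==> q < a[m + 3] + 3*a[n] + 2*arr[n + 2] + 9) && ((!(2*q > -10)) ==> q < 2*arr[n + 2] + m + 2)))
Before assert n + 6 != 1 || 2*a[q + 1] <= -9: (n != -5 || 2*a[q + 1] <= -9) && (m >= 2 ==> (2*b >= a[m + 3] - 12 && q < 2*arr[n + 2] + b + 2*v + 2)) && ((!(m >= 2)) ==> ((2*q > -10 ==> q < a[m + 3] + 3*a[n] + 2*arr[n + 2] + 9) && ((!(2*q > -10)) ==> q < 2*arr[n + 2] + m + 2)))
Answer: WP = (n != -5 || 2*a[q + 1] <= -9) && (m >= 2 ==> (2*b >= a[m + 3] - 12 && q < 2*arr[n + 2] + b + 2*v + 2)) && ((!(m >= 2)) ==> ((2*q > -10 ==> q < a[m + 3] + 3*a[n] + 2*arr[n + 2] + 9) && ((!(2*q > -10)) ==> q < 2*arr[n + 2] + m + 2)))


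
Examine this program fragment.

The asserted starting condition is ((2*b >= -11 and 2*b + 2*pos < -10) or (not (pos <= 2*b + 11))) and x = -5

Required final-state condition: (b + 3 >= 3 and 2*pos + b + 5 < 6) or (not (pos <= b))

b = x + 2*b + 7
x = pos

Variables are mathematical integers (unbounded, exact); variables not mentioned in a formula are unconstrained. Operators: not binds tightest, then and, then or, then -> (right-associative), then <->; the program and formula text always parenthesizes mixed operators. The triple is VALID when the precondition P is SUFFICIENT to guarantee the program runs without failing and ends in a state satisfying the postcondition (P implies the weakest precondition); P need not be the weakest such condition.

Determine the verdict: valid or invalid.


Working backward. After the program, the postcondition (b + 3 >= 3 and 2*pos + b + 5 < 6) or (not (pos <= b)) must hold; in canonical form it is (b >= 0 and b + 2*pos < 1) or (not (pos <= b)).
Before x := pos: (b >= 0 and b + 2*pos < 1) or (not (pos <= b))
Before b := x + 2*b + 7: (2*b + x >= -7 and 2*b + 2*pos + x < -6) or (not (pos <= 2*b + x + 7))
The weakest precondition is (2*b + x >= -7 and 2*b + 2*pos + x < -6) or (not (pos <= 2*b + x + 7)).
Check whether ((2*b >= -11 and 2*b + 2*pos < -10) or (not (pos <= 2*b + 11))) and x = -5 implies it.
Countermodel: at the initial state b = -2, pos = -4, x = -5, the precondition holds but the weakest precondition fails.
Answer: invalid


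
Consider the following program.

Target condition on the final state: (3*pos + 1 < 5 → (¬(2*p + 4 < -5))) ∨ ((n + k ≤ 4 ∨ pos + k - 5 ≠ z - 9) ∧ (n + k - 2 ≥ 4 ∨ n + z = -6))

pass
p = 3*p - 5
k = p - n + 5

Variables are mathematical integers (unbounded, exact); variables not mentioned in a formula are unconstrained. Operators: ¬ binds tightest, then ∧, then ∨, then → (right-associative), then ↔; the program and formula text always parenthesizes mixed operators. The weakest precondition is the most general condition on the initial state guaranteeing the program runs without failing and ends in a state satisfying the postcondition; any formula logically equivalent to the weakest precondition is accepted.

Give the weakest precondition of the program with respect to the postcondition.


Working backward. After the program, the postcondition (3*pos + 1 < 5 → (¬(2*p + 4 < -5))) ∨ ((n + k ≤ 4 ∨ pos + k - 5 ≠ z - 9) ∧ (n + k - 2 ≥ 4 ∨ n + z = -6)) must hold; in canonical form it is (3*pos < 4 → (¬(2*p < -9))) ∨ ((k + n ≤ 4 ∨ k + pos ≠ z - 4) ∧ (k + n ≥ 6 ∨ n + z = -6)).
Before k := p - n + 5: (3*pos < 4 → (¬(2*p < -9))) ∨ ((p ≤ -1 ∨ p + pos ≠ n + z - 9) ∧ (p ≥ 1 ∨ n + z = -6))
Before p := 3*p - 5: (3*pos < 4 → (¬(6*p < 1))) ∨ ((3*p ≤ 4 ∨ 3*p + pos ≠ n + z - 4) ∧ (3*p ≥ 6 ∨ n + z = -6))
Before skip: (3*pos < 4 → (¬(6*p < 1))) ∨ ((3*p ≤ 4 ∨ 3*p + pos ≠ n + z - 4) ∧ (3*p ≥ 6 ∨ n + z = -6))
Answer: WP = (3*pos < 4 → (¬(6*p < 1))) ∨ ((3*p ≤ 4 ∨ 3*p + pos ≠ n + z - 4) ∧ (3*p ≥ 6 ∨ n + z = -6))


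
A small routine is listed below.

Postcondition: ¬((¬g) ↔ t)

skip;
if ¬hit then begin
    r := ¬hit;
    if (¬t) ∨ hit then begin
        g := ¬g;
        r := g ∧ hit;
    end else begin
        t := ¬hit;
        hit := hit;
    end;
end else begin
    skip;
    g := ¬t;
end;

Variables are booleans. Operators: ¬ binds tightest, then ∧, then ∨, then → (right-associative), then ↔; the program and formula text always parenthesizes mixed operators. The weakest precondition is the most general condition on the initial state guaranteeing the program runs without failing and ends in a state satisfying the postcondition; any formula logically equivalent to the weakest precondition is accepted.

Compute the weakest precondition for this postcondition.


Working backward. After the program, ¬((¬g) ↔ t) must hold.
Then branch requires (((¬t) ∨ hit) → (¬(g ↔ t))) ∧ ((¬((¬t) ∨ hit)) → (¬((¬g) ↔ (¬hit)))); else branch requires false.
Before the if: ((¬hit) → ((((¬t) ∨ hit) → (¬(g ↔ t))) ∧ ((¬((¬t) ∨ hit)) → (¬((¬g) ↔ (¬hit)))))) ∧ (¬hit)
Before skip: ((¬hit) → ((((¬t) ∨ hit) → (¬(g ↔ t))) ∧ ((¬((¬t) ∨ hit)) → (¬((¬g) ↔ (¬hit)))))) ∧ (¬hit)
Answer: WP = ((¬hit) → ((((¬t) ∨ hit) → (¬(g ↔ t))) ∧ ((¬((¬t) ∨ hit)) → (¬((¬g) ↔ (¬hit)))))) ∧ (¬hit)


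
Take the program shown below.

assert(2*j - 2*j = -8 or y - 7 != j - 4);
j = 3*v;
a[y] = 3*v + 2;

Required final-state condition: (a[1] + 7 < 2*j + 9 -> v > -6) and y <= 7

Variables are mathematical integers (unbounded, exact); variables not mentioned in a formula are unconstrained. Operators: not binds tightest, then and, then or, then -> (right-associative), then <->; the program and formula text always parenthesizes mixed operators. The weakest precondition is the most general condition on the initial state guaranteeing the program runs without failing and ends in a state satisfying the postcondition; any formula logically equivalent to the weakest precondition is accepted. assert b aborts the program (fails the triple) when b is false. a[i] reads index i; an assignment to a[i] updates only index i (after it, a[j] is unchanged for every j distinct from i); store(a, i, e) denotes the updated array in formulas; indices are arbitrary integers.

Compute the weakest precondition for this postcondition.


Working backward. After the program, the postcondition (a[1] + 7 < 2*j + 9 -> v > -6) and y <= 7 must hold; in canonical form it is (a[1] < 2*j + 2 -> v > -6) and y <= 7.
Before a[y] := 3*v + 2: (store(a, y, 3*v + 2)[1] < 2*j + 2 -> v > -6) and y <= 7
Before j := 3*v: (store(a, y, 3*v + 2)[1] < 6*v + 2 -> v > -6) and y <= 7
Before assert 2*j - 2*j = -8 or y - 7 != j - 4: y != j + 3 and (store(a, y, 3*v + 2)[1] < 6*v + 2 -> v > -6) and y <= 7
Answer: WP = y != j + 3 and (store(a, y, 3*v + 2)[1] < 6*v + 2 -> v > -6) and y <= 7


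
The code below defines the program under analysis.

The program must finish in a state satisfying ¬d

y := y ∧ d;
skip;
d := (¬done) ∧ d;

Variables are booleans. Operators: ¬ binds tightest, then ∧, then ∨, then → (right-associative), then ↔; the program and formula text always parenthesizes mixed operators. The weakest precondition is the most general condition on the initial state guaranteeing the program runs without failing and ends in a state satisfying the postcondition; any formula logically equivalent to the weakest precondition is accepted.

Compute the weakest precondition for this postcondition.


Working backward. After the program, ¬d must hold.
Before d := (¬done) ∧ d: ¬((¬done) ∧ d)
Before skip: ¬((¬done) ∧ d)
Before y := y ∧ d: ¬((¬done) ∧ d)
Answer: WP = ¬((¬done) ∧ d)


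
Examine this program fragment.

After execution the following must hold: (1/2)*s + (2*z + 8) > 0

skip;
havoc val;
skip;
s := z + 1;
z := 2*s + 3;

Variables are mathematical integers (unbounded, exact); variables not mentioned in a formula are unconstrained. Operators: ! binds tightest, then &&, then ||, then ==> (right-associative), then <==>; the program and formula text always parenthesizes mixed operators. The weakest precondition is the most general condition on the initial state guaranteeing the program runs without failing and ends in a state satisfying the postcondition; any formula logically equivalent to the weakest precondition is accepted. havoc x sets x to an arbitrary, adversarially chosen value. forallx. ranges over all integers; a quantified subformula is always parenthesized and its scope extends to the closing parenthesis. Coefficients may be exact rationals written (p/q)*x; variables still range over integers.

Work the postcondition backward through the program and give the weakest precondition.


Working backward. After the program, the postcondition (1/2)*s + (2*z + 8) > 0 must hold; in canonical form it is (1/2)*s + 2*z > -8.
Before z := 2*s + 3: (9/2)*s > -14
Before s := z + 1: (9/2)*z > -37/2
Before skip: (9/2)*z > -37/2
Before havoc val: (9/2)*z > -37/2
Before skip: (9/2)*z > -37/2
Answer: WP = (9/2)*z > -37/2


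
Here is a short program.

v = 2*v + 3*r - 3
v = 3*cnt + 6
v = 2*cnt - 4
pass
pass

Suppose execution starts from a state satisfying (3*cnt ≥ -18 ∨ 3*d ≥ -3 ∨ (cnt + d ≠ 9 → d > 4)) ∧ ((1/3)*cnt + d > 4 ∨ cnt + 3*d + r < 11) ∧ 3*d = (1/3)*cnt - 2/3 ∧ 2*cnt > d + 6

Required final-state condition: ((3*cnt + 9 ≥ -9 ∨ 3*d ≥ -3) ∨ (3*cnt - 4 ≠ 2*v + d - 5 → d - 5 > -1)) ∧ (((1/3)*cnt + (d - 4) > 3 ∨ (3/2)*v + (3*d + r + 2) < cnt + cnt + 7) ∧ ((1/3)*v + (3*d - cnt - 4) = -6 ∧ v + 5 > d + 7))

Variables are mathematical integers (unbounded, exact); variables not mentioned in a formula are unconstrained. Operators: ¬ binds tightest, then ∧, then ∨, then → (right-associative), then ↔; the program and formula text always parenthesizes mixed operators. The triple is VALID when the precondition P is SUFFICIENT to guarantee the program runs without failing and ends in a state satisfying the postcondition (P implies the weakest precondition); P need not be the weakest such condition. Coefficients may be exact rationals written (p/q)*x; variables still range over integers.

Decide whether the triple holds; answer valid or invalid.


Working backward. After the program, the postcondition ((3*cnt + 9 ≥ -9 ∨ 3*d ≥ -3) ∨ (3*cnt - 4 ≠ 2*v + d - 5 → d - 5 > -1)) ∧ (((1/3)*cnt + (d - 4) > 3 ∨ (3/2)*v + (3*d + r + 2) < cnt + cnt + 7) ∧ ((1/3)*v + (3*d - cnt - 4) = -6 ∧ v + 5 > d + 7)) must hold; in canonical form it is (3*cnt ≥ -18 ∨ 3*d ≥ -3 ∨ (3*cnt ≠ d + 2*v - 1 → d > 4)) ∧ ((1/3)*cnt + d > 7 ∨ 3*d + r + (3/2)*v < 2*cnt + 5) ∧ 3*d + (1/3)*v = cnt - 2 ∧ v > d + 2.
Before skip: (3*cnt ≥ -18 ∨ 3*d ≥ -3 ∨ (3*cnt ≠ d + 2*v - 1 → d > 4)) ∧ ((1/3)*cnt + d > 7 ∨ 3*d + r + (3/2)*v < 2*cnt + 5) ∧ 3*d + (1/3)*v = cnt - 2 ∧ v > d + 2
Before skip: (3*cnt ≥ -18 ∨ 3*d ≥ -3 ∨ (3*cnt ≠ d + 2*v - 1 → d > 4)) ∧ ((1/3)*cnt + d > 7 ∨ 3*d + r + (3/2)*v < 2*cnt + 5) ∧ 3*d + (1/3)*v = cnt - 2 ∧ v > d + 2
Before v := 2*cnt - 4: (3*cnt ≥ -18 ∨ 3*d ≥ -3 ∨ (cnt + d ≠ 9 → d > 4)) ∧ ((1/3)*cnt + d > 7 ∨ cnt + 3*d + r < 11) ∧ 3*d = (1/3)*cnt - 2/3 ∧ 2*cnt > d + 6
Before v := 3*cnt + 6: (3*cnt ≥ -18 ∨ 3*d ≥ -3 ∨ (cnt + d ≠ 9 → d > 4)) ∧ ((1/3)*cnt + d > 7 ∨ cnt + 3*d + r < 11) ∧ 3*d = (1/3)*cnt - 2/3 ∧ 2*cnt > d + 6
Before v := 2*v + 3*r - 3: (3*cnt ≥ -18 ∨ 3*d ≥ -3 ∨ (cnt + d ≠ 9 → d > 4)) ∧ ((1/3)*cnt + d > 7 ∨ cnt + 3*d + r < 11) ∧ 3*d = (1/3)*cnt - 2/3 ∧ 2*cnt > d + 6
The weakest precondition is (3*cnt ≥ -18 ∨ 3*d ≥ -3 ∨ (cnt + d ≠ 9 → d > 4)) ∧ ((1/3)*cnt + d > 7 ∨ cnt + 3*d + r < 11) ∧ 3*d = (1/3)*cnt - 2/3 ∧ 2*cnt > d + 6.
Check whether (3*cnt ≥ -18 ∨ 3*d ≥ -3 ∨ (cnt + d ≠ 9 → d > 4)) ∧ ((1/3)*cnt + d > 4 ∨ cnt + 3*d + r < 11) ∧ 3*d = (1/3)*cnt - 2/3 ∧ 2*cnt > d + 6 implies it.
Countermodel: at the initial state cnt = 11, d = 1, r = -3, the precondition holds but the weakest precondition fails.
Answer: invalid


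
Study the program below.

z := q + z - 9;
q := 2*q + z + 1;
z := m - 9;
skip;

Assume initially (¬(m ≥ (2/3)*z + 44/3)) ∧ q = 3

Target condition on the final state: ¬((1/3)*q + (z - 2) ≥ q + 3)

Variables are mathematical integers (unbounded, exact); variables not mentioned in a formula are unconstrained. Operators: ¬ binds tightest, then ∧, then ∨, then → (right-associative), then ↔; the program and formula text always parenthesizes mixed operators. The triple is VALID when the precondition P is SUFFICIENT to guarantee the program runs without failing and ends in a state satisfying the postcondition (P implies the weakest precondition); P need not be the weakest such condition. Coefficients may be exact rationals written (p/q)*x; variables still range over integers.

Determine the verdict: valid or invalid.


Working backward. After the program, the postcondition ¬((1/3)*q + (z - 2) ≥ q + 3) must hold; in canonical form it is ¬(z ≥ (2/3)*q + 5).
Before skip: ¬(z ≥ (2/3)*q + 5)
Before z := m - 9: ¬(m ≥ (2/3)*q + 14)
Before q := 2*q + z + 1: ¬(m ≥ (4/3)*q + (2/3)*z + 44/3)
Before z := q + z - 9: ¬(m ≥ 2*q + (2/3)*z + 26/3)
The weakest precondition is ¬(m ≥ 2*q + (2/3)*z + 26/3).
Check whether (¬(m ≥ (2/3)*z + 44/3)) ∧ q = 3 implies it.
Every state satisfying the precondition satisfies the weakest precondition: the implication holds.
Answer: valid
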